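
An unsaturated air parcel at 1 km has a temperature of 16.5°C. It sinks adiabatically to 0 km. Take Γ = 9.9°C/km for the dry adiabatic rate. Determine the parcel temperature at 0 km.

26.4°C

1000–0 m, dry adiabatic: Δz = 1 km ⇒ ΔT = +9.9°C; T = 26.4°C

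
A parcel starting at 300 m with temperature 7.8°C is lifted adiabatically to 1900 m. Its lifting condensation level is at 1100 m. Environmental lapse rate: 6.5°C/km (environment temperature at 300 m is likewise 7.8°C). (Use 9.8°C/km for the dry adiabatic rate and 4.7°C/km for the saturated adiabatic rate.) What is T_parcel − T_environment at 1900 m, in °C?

Parcel:
  Dry to 1100 m: -9.8 × 0.8 km = -7.84°C, so T = -0.04°C.
  Saturated to 1900 m: -4.7 × 0.8 km = -3.76°C, so T = -3.8°C.
Environment:
  Environment to 1900 m: -6.5 × 1.6 km = -10.4°C, so T = -2.6°C.
T_parcel − T_env = -3.8 − (-2.6) = -1.2°C

-1.2°C (parcel cooler than environment)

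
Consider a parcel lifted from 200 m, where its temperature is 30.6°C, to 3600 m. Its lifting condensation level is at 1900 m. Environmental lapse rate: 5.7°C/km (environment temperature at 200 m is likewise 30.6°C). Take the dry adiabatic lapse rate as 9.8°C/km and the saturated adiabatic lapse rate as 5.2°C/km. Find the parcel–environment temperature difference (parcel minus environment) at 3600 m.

Parcel:
  200–1900 m, dry: Δz = 1.7 km ⇒ ΔT = -16.66°C; T = 13.94°C
  1900–3600 m, saturated: Δz = 1.7 km ⇒ ΔT = -8.84°C; T = 5.1°C
Environment:
  200–3600 m, environment: Δz = 3.4 km ⇒ ΔT = -19.38°C; T = 11.22°C
T_parcel − T_env = 5.1 − 11.22 = -6.12°C

-6.12°C (parcel cooler than environment)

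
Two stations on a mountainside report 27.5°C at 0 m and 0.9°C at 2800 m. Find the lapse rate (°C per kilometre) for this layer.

Γ = −ΔT/Δz = (27.5 − 0.9) / (2800 − 0) m
  = 26.6°C / 2.8 km = 9.5°C/km

9.5°C/km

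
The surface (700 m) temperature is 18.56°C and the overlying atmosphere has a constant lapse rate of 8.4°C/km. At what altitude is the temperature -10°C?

Height above start = (18.56 − (-10)) / 8.4 = 3.4 km
Altitude = 700 m + 3400 m = 4100 m

4100 m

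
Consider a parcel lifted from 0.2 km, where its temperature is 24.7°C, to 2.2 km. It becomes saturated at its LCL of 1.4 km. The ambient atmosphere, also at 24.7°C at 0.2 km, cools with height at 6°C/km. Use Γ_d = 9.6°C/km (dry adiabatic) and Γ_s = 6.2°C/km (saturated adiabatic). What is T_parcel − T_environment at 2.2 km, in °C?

Parcel:
  200 → 1400 m (dry, 9.6°C/km): ΔT = -9.6 × 1.2 = -11.52°C → T = 13.18°C
  1400 → 2200 m (saturated, 6.2°C/km): ΔT = -6.2 × 0.8 = -4.96°C → T = 8.22°C
Environment:
  200 → 2200 m (environment, 6°C/km): ΔT = -6 × 2 = -12°C → T = 12.7°C
T_parcel − T_env = 8.22 − 12.7 = -4.48°C

-4.48°C (parcel cooler than environment)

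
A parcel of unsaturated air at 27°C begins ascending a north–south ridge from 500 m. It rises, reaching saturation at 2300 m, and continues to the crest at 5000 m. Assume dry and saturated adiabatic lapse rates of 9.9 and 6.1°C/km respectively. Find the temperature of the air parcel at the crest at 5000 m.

From 500 m to 2300 m (dry): cools by 9.9 × 1.8 = 17.82°C, giving 9.18°C.
From 2300 m to 5000 m (saturated): cools by 6.1 × 2.7 = 16.47°C, giving -7.29°C.

-7.29°C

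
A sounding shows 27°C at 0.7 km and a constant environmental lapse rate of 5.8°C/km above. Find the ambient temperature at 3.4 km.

11.34°C

700 → 3400 m (environmental, 5.8°C/km): ΔT = -5.8 × 2.7 = -15.66°C → T = 11.34°C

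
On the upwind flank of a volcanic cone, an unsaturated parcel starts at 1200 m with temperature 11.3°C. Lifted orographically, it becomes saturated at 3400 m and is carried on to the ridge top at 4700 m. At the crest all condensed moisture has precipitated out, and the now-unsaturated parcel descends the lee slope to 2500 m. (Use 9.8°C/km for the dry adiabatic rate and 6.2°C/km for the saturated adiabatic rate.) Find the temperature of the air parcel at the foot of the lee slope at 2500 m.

3.24°C

1200 → 3400 m (dry, 9.8°C/km): ΔT = -9.8 × 2.2 = -21.56°C → T = -10.26°C
3400 → 4700 m (saturated, 6.2°C/km): ΔT = -6.2 × 1.3 = -8.06°C → T = -18.32°C
4700 → 2500 m (dry descent, 9.8°C/km): ΔT = +9.8 × 2.2 = +21.56°C → T = 3.24°C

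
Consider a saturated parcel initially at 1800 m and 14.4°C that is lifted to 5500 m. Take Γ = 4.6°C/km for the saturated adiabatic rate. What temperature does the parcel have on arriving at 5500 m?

1800 → 5500 m (saturated adiabatic, 4.6°C/km): ΔT = -4.6 × 3.7 = -17.02°C → T = -2.62°C

-2.62°C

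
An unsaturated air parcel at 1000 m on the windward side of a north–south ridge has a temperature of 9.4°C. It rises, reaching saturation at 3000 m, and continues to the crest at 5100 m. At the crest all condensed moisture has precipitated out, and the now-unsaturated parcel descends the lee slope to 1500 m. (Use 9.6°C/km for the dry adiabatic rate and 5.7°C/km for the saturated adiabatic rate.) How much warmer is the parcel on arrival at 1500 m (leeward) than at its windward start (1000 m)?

+3.39°C

1000 → 3000 m (dry, 9.6°C/km): ΔT = -9.6 × 2 = -19.2°C → T = -9.8°C
3000 → 5100 m (saturated, 5.7°C/km): ΔT = -5.7 × 2.1 = -11.97°C → T = -21.77°C
5100 → 1500 m (dry descent, 9.6°C/km): ΔT = +9.6 × 3.6 = +34.56°C → T = 12.79°C
Net change vs windward start: 12.79 − 9.4 = +3.39°C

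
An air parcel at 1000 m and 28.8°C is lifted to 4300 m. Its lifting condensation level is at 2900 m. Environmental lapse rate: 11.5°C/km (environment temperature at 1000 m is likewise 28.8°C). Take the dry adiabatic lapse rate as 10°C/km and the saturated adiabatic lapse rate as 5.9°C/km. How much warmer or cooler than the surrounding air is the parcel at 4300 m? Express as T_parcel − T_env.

+10.69°C (parcel warmer than environment)

Parcel:
  From 1000 m to 2900 m (dry): cools by 10 × 1.9 = 19°C, giving 9.8°C.
  From 2900 m to 4300 m (saturated): cools by 5.9 × 1.4 = 8.26°C, giving 1.54°C.
Environment:
  From 1000 m to 4300 m (environment): cools by 11.5 × 3.3 = 37.95°C, giving -9.15°C.
T_parcel − T_env = 1.54 − (-9.15) = +10.69°C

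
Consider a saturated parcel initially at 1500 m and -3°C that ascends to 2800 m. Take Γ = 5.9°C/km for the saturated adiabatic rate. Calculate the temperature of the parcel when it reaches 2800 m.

-10.67°C

1500–2800 m, saturated adiabatic: Δz = 1.3 km ⇒ ΔT = -7.67°C; T = -10.67°C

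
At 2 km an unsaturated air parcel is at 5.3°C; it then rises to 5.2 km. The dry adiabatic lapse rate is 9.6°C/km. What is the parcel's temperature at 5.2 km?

-25.42°C

Dry adiabatic to 5200 m: -9.6 × 3.2 km = -30.72°C, so T = -25.42°C.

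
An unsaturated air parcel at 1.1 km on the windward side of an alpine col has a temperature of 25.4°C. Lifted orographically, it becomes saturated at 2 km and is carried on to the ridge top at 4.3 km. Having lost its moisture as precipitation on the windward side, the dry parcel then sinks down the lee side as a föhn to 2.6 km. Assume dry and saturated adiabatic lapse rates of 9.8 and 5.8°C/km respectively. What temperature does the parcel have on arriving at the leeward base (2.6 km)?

19.9°C

Dry to 2000 m: -9.8 × 0.9 km = -8.82°C, so T = 16.58°C.
Saturated to 4300 m: -5.8 × 2.3 km = -13.34°C, so T = 3.24°C.
Dry descent to 2600 m: +9.8 × 1.7 km = +16.66°C, so T = 19.9°C.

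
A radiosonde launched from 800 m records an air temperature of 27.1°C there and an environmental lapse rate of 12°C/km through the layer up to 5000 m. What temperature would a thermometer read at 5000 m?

800–5000 m, environmental: Δz = 4.2 km ⇒ ΔT = -50.4°C; T = -23.3°C

-23.3°C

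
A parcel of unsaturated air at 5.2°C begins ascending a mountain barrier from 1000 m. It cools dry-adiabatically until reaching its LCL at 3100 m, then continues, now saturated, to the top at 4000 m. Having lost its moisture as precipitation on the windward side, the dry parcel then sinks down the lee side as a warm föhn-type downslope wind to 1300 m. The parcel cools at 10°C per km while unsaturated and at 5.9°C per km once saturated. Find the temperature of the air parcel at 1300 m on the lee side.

From 1000 m to 3100 m (dry): cools by 10 × 2.1 = 21°C, giving -15.8°C.
From 3100 m to 4000 m (saturated): cools by 5.9 × 0.9 = 5.31°C, giving -21.11°C.
From 4000 m to 1300 m (dry descent): warms by 10 × 2.7 = 27°C, giving 5.89°C.

5.89°C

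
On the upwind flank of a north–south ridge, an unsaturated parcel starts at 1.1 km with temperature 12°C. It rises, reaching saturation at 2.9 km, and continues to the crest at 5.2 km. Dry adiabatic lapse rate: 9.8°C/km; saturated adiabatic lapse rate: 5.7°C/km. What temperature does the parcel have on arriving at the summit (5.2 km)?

-18.75°C

From 1100 m to 2900 m (dry): cools by 9.8 × 1.8 = 17.64°C, giving -5.64°C.
From 2900 m to 5200 m (saturated): cools by 5.7 × 2.3 = 13.11°C, giving -18.75°C.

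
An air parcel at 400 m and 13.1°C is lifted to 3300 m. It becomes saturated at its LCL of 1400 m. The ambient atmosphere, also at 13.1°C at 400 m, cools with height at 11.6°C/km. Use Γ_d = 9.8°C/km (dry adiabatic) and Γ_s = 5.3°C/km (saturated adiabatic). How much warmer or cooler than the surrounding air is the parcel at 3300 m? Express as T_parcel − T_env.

+13.77°C (parcel warmer than environment)

Parcel:
  From 400 m to 1400 m (dry): cools by 9.8 × 1 = 9.8°C, giving 3.3°C.
  From 1400 m to 3300 m (saturated): cools by 5.3 × 1.9 = 10.07°C, giving -6.77°C.
Environment:
  From 400 m to 3300 m (environment): cools by 11.6 × 2.9 = 33.64°C, giving -20.54°C.
T_parcel − T_env = -6.77 − (-20.54) = +13.77°C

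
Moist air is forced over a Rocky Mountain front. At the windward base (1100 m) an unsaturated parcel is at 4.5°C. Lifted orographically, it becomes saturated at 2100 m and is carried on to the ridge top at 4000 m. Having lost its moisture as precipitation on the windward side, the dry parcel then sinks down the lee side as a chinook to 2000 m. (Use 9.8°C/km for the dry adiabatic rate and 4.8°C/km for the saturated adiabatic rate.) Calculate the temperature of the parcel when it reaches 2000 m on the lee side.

5.18°C

1100 → 2100 m (dry, 9.8°C/km): ΔT = -9.8 × 1 = -9.8°C → T = -5.3°C
2100 → 4000 m (saturated, 4.8°C/km): ΔT = -4.8 × 1.9 = -9.12°C → T = -14.42°C
4000 → 2000 m (dry descent, 9.8°C/km): ΔT = +9.8 × 2 = +19.6°C → T = 5.18°C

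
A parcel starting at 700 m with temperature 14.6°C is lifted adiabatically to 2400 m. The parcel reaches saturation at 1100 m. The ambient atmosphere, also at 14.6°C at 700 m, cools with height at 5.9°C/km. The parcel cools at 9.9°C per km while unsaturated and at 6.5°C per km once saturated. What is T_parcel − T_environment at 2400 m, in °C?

-2.38°C (parcel cooler than environment)

Parcel:
  Dry to 1100 m: -9.9 × 0.4 km = -3.96°C, so T = 10.64°C.
  Saturated to 2400 m: -6.5 × 1.3 km = -8.45°C, so T = 2.19°C.
Environment:
  Environment to 2400 m: -5.9 × 1.7 km = -10.03°C, so T = 4.57°C.
T_parcel − T_env = 2.19 − 4.57 = -2.38°C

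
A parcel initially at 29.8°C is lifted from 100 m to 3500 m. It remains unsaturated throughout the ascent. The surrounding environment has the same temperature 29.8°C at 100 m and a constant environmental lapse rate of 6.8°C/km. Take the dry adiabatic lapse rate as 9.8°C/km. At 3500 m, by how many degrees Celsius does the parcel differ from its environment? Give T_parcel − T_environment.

Parcel:
  Dry to 3500 m: -9.8 × 3.4 km = -33.32°C, so T = -3.52°C.
Environment:
  Environment to 3500 m: -6.8 × 3.4 km = -23.12°C, so T = 6.68°C.
T_parcel − T_env = -3.52 − 6.68 = -10.2°C

-10.2°C (parcel cooler than environment)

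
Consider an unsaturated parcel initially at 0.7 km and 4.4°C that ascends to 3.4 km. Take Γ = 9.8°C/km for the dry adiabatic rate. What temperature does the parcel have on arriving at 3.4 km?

From 700 m to 3400 m (dry adiabatic): cools by 9.8 × 2.7 = 26.46°C, giving -22.06°C.

-22.06°C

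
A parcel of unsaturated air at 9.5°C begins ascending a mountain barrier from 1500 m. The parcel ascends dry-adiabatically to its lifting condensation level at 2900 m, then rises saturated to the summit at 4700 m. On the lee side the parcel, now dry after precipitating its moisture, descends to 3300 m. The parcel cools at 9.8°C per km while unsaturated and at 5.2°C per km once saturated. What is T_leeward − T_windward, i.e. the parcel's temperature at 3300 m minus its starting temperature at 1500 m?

1500–2900 m, dry: Δz = 1.4 km ⇒ ΔT = -13.72°C; T = -4.22°C
2900–4700 m, saturated: Δz = 1.8 km ⇒ ΔT = -9.36°C; T = -13.58°C
4700–3300 m, dry descent: Δz = 1.4 km ⇒ ΔT = +13.72°C; T = 0.14°C
Net change vs windward start: 0.14 − 9.5 = -9.36°C

-9.36°C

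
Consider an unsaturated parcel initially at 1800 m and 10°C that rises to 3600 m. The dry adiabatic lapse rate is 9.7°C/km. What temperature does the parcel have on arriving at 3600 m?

-7.46°C

Dry adiabatic to 3600 m: -9.7 × 1.8 km = -17.46°C, so T = -7.46°C.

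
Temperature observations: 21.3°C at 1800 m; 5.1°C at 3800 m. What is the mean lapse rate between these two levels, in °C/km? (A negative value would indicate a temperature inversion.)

Γ = −ΔT/Δz = (21.3 − 5.1) / (3800 − 1800) m
  = 16.2°C / 2 km = 8.1°C/km

8.1°C/km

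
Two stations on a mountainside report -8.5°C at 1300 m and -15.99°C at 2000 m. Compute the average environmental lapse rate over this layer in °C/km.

10.7°C/km

Γ = −ΔT/Δz = (-8.5 − (-15.99)) / (2000 − 1300) m
  = 7.49°C / 0.7 km = 10.7°C/km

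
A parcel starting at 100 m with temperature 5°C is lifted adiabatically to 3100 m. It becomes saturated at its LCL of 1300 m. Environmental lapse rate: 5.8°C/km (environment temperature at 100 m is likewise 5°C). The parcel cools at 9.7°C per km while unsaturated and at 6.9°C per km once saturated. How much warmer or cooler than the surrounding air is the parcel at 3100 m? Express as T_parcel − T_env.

Parcel:
  100 → 1300 m (dry, 9.7°C/km): ΔT = -9.7 × 1.2 = -11.64°C → T = -6.64°C
  1300 → 3100 m (saturated, 6.9°C/km): ΔT = -6.9 × 1.8 = -12.42°C → T = -19.06°C
Environment:
  100 → 3100 m (environment, 5.8°C/km): ΔT = -5.8 × 3 = -17.4°C → T = -12.4°C
T_parcel − T_env = -19.06 − (-12.4) = -6.66°C

-6.66°C (parcel cooler than environment)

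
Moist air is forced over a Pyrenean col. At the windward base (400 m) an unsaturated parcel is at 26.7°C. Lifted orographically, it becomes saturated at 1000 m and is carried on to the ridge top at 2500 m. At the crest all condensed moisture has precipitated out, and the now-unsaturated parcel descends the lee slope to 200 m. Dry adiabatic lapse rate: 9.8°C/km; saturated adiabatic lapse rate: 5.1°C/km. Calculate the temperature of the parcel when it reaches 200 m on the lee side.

35.71°C

400 → 1000 m (dry, 9.8°C/km): ΔT = -9.8 × 0.6 = -5.88°C → T = 20.82°C
1000 → 2500 m (saturated, 5.1°C/km): ΔT = -5.1 × 1.5 = -7.65°C → T = 13.17°C
2500 → 200 m (dry descent, 9.8°C/km): ΔT = +9.8 × 2.3 = +22.54°C → T = 35.71°C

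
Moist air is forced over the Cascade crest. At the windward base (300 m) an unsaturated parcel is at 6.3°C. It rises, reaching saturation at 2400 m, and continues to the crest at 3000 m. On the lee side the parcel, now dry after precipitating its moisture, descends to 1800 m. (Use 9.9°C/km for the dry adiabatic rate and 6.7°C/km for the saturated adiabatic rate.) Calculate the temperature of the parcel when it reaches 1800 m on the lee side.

300–2400 m, dry: Δz = 2.1 km ⇒ ΔT = -20.79°C; T = -14.49°C
2400–3000 m, saturated: Δz = 0.6 km ⇒ ΔT = -4.02°C; T = -18.51°C
3000–1800 m, dry descent: Δz = 1.2 km ⇒ ΔT = +11.88°C; T = -6.63°C

-6.63°C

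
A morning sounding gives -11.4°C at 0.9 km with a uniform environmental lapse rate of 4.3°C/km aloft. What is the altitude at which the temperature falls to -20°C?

Height above start = (-11.4 − (-20)) / 4.3 = 2 km
Altitude = 900 m + 2000 m = 2900 m

2.9 km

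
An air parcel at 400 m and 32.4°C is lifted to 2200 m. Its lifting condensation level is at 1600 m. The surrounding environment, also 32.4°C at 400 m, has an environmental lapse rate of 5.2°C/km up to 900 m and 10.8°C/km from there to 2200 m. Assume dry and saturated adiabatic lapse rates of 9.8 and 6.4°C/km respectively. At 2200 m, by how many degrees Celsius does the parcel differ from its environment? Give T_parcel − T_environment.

+1.04°C (parcel warmer than environment)

Parcel:
  400–1600 m, dry: Δz = 1.2 km ⇒ ΔT = -11.76°C; T = 20.64°C
  1600–2200 m, saturated: Δz = 0.6 km ⇒ ΔT = -3.84°C; T = 16.8°C
Environment:
  400–900 m, environment, lower layer: Δz = 0.5 km ⇒ ΔT = -2.6°C; T = 29.8°C
  900–2200 m, environment, upper layer: Δz = 1.3 km ⇒ ΔT = -14.04°C; T = 15.76°C
T_parcel − T_env = 16.8 − 15.76 = +1.04°C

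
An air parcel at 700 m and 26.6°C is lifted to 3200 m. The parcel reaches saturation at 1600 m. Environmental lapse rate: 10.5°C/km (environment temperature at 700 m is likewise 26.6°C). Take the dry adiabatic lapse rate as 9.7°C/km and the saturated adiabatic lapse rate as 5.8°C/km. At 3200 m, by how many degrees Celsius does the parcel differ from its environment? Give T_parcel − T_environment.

+8.24°C (parcel warmer than environment)

Parcel:
  From 700 m to 1600 m (dry): cools by 9.7 × 0.9 = 8.73°C, giving 17.87°C.
  From 1600 m to 3200 m (saturated): cools by 5.8 × 1.6 = 9.28°C, giving 8.59°C.
Environment:
  From 700 m to 3200 m (environment): cools by 10.5 × 2.5 = 26.25°C, giving 0.35°C.
T_parcel − T_env = 8.59 − 0.35 = +8.24°C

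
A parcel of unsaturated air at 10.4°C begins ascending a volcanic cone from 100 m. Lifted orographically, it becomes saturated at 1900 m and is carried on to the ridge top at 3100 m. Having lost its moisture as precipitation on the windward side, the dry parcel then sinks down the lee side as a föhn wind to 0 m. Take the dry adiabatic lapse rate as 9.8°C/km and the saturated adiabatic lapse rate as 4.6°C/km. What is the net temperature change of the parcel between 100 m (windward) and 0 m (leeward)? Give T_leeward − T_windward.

From 100 m to 1900 m (dry): cools by 9.8 × 1.8 = 17.64°C, giving -7.24°C.
From 1900 m to 3100 m (saturated): cools by 4.6 × 1.2 = 5.52°C, giving -12.76°C.
From 3100 m to 0 m (dry descent): warms by 9.8 × 3.1 = 30.38°C, giving 17.62°C.
Net change vs windward start: 17.62 − 10.4 = +7.22°C

+7.22°C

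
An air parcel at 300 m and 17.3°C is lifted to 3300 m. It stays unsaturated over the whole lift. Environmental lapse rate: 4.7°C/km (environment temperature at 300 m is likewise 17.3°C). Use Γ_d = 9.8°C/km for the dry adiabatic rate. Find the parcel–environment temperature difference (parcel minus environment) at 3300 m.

-15.3°C (parcel cooler than environment)

Parcel:
  300–3300 m, dry: Δz = 3 km ⇒ ΔT = -29.4°C; T = -12.1°C
Environment:
  300–3300 m, environment: Δz = 3 km ⇒ ΔT = -14.1°C; T = 3.2°C
T_parcel − T_env = -12.1 − 3.2 = -15.3°C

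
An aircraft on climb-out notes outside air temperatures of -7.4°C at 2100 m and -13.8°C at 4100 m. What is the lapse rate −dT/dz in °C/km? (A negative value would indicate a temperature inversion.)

3.2°C/km

Γ = −ΔT/Δz = (-7.4 − (-13.8)) / (4100 − 2100) m
  = 6.4°C / 2 km = 3.2°C/km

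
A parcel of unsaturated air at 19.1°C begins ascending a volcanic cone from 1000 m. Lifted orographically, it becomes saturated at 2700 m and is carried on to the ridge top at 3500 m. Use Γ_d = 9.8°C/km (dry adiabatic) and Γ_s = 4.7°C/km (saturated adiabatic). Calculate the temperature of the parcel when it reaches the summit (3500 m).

-1.32°C

1000 → 2700 m (dry, 9.8°C/km): ΔT = -9.8 × 1.7 = -16.66°C → T = 2.44°C
2700 → 3500 m (saturated, 4.7°C/km): ΔT = -4.7 × 0.8 = -3.76°C → T = -1.32°C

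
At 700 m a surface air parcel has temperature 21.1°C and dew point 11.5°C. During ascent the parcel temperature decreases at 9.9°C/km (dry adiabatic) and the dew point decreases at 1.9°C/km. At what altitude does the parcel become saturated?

1900 m

T and T_d converge at 9.9 − 1.9 = 8°C per km
Height above start = (21.1 − 11.5) / 8 = 1.2 km
LCL altitude = 700 m + 1200 m = 1900 m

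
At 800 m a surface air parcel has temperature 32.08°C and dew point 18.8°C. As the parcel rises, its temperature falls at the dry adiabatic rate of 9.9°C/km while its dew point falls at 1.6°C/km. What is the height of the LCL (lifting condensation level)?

T and T_d converge at 9.9 − 1.6 = 8.3°C per km
Height above start = (32.08 − 18.8) / 8.3 = 1.6 km
LCL altitude = 800 m + 1600 m = 2400 m

2400 m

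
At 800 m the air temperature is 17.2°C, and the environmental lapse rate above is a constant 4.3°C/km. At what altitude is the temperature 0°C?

Height above start = (17.2 − 0) / 4.3 = 4 km
Altitude = 800 m + 4000 m = 4800 m

4800 m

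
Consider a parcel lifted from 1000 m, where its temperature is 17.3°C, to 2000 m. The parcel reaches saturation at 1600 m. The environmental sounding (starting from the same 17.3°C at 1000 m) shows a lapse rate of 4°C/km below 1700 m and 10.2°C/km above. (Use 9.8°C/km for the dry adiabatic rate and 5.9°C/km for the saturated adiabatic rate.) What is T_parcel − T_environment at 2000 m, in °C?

Parcel:
  1000–1600 m, dry: Δz = 0.6 km ⇒ ΔT = -5.88°C; T = 11.42°C
  1600–2000 m, saturated: Δz = 0.4 km ⇒ ΔT = -2.36°C; T = 9.06°C
Environment:
  1000–1700 m, environment, lower layer: Δz = 0.7 km ⇒ ΔT = -2.8°C; T = 14.5°C
  1700–2000 m, environment, upper layer: Δz = 0.3 km ⇒ ΔT = -3.06°C; T = 11.44°C
T_parcel − T_env = 9.06 − 11.44 = -2.38°C

-2.38°C (parcel cooler than environment)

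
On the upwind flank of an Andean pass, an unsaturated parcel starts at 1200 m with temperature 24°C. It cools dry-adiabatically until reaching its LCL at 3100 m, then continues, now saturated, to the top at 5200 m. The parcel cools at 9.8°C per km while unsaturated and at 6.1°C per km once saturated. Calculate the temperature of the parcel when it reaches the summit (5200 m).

-7.43°C

From 1200 m to 3100 m (dry): cools by 9.8 × 1.9 = 18.62°C, giving 5.38°C.
From 3100 m to 5200 m (saturated): cools by 6.1 × 2.1 = 12.81°C, giving -7.43°C.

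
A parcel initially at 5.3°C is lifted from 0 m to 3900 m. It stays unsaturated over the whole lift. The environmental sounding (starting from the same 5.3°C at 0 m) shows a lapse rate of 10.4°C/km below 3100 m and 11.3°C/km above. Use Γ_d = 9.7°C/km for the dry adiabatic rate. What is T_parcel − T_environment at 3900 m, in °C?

Parcel:
  0 → 3900 m (dry, 9.7°C/km): ΔT = -9.7 × 3.9 = -37.83°C → T = -32.53°C
Environment:
  0 → 3100 m (environment, lower layer, 10.4°C/km): ΔT = -10.4 × 3.1 = -32.24°C → T = -26.94°C
  3100 → 3900 m (environment, upper layer, 11.3°C/km): ΔT = -11.3 × 0.8 = -9.04°C → T = -35.98°C
T_parcel − T_env = -32.53 − (-35.98) = +3.45°C

+3.45°C (parcel warmer than environment)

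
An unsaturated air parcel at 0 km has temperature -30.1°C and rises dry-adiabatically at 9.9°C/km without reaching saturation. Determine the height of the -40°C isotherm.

1 km

Height above start = (-30.1 − (-40)) / 9.9 = 1 km
Altitude = 0 m + 1000 m = 1000 m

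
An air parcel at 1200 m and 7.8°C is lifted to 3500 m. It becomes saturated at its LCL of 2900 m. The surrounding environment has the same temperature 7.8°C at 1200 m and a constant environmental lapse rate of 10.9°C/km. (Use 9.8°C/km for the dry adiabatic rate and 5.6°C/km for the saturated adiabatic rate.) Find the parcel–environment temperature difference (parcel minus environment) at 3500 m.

Parcel:
  Dry to 2900 m: -9.8 × 1.7 km = -16.66°C, so T = -8.86°C.
  Saturated to 3500 m: -5.6 × 0.6 km = -3.36°C, so T = -12.22°C.
Environment:
  Environment to 3500 m: -10.9 × 2.3 km = -25.07°C, so T = -17.27°C.
T_parcel − T_env = -12.22 − (-17.27) = +5.05°C

+5.05°C (parcel warmer than environment)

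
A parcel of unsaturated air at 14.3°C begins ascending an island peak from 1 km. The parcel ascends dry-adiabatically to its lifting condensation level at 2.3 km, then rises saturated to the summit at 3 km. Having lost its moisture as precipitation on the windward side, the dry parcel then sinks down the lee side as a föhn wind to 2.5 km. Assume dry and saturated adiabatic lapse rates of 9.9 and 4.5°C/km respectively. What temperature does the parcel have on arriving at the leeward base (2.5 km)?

From 1000 m to 2300 m (dry): cools by 9.9 × 1.3 = 12.87°C, giving 1.43°C.
From 2300 m to 3000 m (saturated): cools by 4.5 × 0.7 = 3.15°C, giving -1.72°C.
From 3000 m to 2500 m (dry descent): warms by 9.9 × 0.5 = 4.95°C, giving 3.23°C.

3.23°C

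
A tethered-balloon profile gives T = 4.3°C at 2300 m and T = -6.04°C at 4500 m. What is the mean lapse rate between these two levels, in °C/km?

Γ = −ΔT/Δz = (4.3 − (-6.04)) / (4500 − 2300) m
  = 10.34°C / 2.2 km = 4.7°C/km

4.7°C/km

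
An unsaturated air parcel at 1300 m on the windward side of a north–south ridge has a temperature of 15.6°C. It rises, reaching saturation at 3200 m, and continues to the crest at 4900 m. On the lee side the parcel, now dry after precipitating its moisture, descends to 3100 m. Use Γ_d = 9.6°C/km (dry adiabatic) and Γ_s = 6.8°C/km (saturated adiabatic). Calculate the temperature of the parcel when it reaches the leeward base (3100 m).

1300–3200 m, dry: Δz = 1.9 km ⇒ ΔT = -18.24°C; T = -2.64°C
3200–4900 m, saturated: Δz = 1.7 km ⇒ ΔT = -11.56°C; T = -14.2°C
4900–3100 m, dry descent: Δz = 1.8 km ⇒ ΔT = +17.28°C; T = 3.08°C

3.08°C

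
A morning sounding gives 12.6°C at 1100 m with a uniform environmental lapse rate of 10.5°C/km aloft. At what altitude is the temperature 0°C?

Height above start = (12.6 − 0) / 10.5 = 1.2 km
Altitude = 1100 m + 1200 m = 2300 m

2300 m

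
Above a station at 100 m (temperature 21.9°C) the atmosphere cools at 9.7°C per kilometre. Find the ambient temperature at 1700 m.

100 → 1700 m (environmental, 9.7°C/km): ΔT = -9.7 × 1.6 = -15.52°C → T = 6.38°C

6.38°C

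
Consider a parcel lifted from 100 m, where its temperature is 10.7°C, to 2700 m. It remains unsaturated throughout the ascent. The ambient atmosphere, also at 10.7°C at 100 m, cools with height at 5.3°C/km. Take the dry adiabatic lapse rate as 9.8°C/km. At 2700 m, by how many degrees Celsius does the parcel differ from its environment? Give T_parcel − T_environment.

Parcel:
  100–2700 m, dry: Δz = 2.6 km ⇒ ΔT = -25.48°C; T = -14.78°C
Environment:
  100–2700 m, environment: Δz = 2.6 km ⇒ ΔT = -13.78°C; T = -3.08°C
T_parcel − T_env = -14.78 − (-3.08) = -11.7°C

-11.7°C (parcel cooler than environment)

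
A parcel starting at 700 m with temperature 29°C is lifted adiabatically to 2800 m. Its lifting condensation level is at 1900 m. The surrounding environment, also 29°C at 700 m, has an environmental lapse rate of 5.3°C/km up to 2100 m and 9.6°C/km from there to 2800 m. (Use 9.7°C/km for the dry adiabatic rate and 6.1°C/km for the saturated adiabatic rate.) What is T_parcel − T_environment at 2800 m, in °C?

-2.99°C (parcel cooler than environment)

Parcel:
  700–1900 m, dry: Δz = 1.2 km ⇒ ΔT = -11.64°C; T = 17.36°C
  1900–2800 m, saturated: Δz = 0.9 km ⇒ ΔT = -5.49°C; T = 11.87°C
Environment:
  700–2100 m, environment, lower layer: Δz = 1.4 km ⇒ ΔT = -7.42°C; T = 21.58°C
  2100–2800 m, environment, upper layer: Δz = 0.7 km ⇒ ΔT = -6.72°C; T = 14.86°C
T_parcel − T_env = 11.87 − 14.86 = -2.99°C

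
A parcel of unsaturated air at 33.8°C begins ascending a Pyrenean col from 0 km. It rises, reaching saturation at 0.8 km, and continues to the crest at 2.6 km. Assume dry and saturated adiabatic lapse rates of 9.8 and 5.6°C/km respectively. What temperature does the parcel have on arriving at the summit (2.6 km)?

0–800 m, dry: Δz = 0.8 km ⇒ ΔT = -7.84°C; T = 25.96°C
800–2600 m, saturated: Δz = 1.8 km ⇒ ΔT = -10.08°C; T = 15.88°C

15.88°C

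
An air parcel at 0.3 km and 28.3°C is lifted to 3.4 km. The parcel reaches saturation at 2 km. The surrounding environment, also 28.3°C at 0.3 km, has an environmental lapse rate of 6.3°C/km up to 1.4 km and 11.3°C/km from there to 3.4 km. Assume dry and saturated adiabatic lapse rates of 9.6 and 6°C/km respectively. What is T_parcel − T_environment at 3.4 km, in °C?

+4.81°C (parcel warmer than environment)

Parcel:
  300–2000 m, dry: Δz = 1.7 km ⇒ ΔT = -16.32°C; T = 11.98°C
  2000–3400 m, saturated: Δz = 1.4 km ⇒ ΔT = -8.4°C; T = 3.58°C
Environment:
  300–1400 m, environment, lower layer: Δz = 1.1 km ⇒ ΔT = -6.93°C; T = 21.37°C
  1400–3400 m, environment, upper layer: Δz = 2 km ⇒ ΔT = -22.6°C; T = -1.23°C
T_parcel − T_env = 3.58 − (-1.23) = +4.81°C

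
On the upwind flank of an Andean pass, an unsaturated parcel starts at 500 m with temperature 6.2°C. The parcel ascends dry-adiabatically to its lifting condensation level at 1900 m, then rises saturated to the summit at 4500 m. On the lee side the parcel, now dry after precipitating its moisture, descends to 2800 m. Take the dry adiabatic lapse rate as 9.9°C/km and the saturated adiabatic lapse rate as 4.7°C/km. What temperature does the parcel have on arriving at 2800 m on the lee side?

-3.05°C

500–1900 m, dry: Δz = 1.4 km ⇒ ΔT = -13.86°C; T = -7.66°C
1900–4500 m, saturated: Δz = 2.6 km ⇒ ΔT = -12.22°C; T = -19.88°C
4500–2800 m, dry descent: Δz = 1.7 km ⇒ ΔT = +16.83°C; T = -3.05°C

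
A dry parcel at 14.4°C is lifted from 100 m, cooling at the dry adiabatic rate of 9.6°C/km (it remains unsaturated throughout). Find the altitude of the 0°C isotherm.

1600 m

Height above start = (14.4 − 0) / 9.6 = 1.5 km
Altitude = 100 m + 1500 m = 1600 m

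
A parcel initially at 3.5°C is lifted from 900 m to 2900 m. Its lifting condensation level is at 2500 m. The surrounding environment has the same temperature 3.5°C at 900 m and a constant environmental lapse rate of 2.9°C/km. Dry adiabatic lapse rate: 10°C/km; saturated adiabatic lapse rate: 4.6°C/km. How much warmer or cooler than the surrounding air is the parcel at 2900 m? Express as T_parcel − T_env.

-12.04°C (parcel cooler than environment)

Parcel:
  Dry to 2500 m: -10 × 1.6 km = -16°C, so T = -12.5°C.
  Saturated to 2900 m: -4.6 × 0.4 km = -1.84°C, so T = -14.34°C.
Environment:
  Environment to 2900 m: -2.9 × 2 km = -5.8°C, so T = -2.3°C.
T_parcel − T_env = -14.34 − (-2.3) = -12.04°C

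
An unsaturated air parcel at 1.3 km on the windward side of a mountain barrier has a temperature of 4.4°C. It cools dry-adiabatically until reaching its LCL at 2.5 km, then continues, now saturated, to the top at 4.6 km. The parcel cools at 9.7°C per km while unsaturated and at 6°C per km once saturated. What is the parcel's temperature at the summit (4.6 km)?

Dry to 2500 m: -9.7 × 1.2 km = -11.64°C, so T = -7.24°C.
Saturated to 4600 m: -6 × 2.1 km = -12.6°C, so T = -19.84°C.

-19.84°C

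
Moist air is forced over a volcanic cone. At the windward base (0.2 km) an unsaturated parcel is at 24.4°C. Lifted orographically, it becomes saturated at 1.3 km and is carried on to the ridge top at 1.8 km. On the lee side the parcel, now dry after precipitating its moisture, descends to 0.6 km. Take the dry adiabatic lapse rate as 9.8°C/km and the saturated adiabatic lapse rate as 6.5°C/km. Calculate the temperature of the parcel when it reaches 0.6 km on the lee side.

22.13°C

200 → 1300 m (dry, 9.8°C/km): ΔT = -9.8 × 1.1 = -10.78°C → T = 13.62°C
1300 → 1800 m (saturated, 6.5°C/km): ΔT = -6.5 × 0.5 = -3.25°C → T = 10.37°C
1800 → 600 m (dry descent, 9.8°C/km): ΔT = +9.8 × 1.2 = +11.76°C → T = 22.13°C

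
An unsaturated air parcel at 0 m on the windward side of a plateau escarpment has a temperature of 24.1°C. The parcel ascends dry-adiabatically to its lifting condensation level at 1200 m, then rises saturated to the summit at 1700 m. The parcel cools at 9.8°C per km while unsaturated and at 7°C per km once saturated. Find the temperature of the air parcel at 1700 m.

0–1200 m, dry: Δz = 1.2 km ⇒ ΔT = -11.76°C; T = 12.34°C
1200–1700 m, saturated: Δz = 0.5 km ⇒ ΔT = -3.5°C; T = 8.84°C

8.84°C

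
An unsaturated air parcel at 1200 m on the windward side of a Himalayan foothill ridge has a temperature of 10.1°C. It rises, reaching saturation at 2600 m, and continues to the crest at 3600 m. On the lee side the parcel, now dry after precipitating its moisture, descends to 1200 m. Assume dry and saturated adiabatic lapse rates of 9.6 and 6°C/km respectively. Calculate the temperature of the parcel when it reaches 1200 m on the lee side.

From 1200 m to 2600 m (dry): cools by 9.6 × 1.4 = 13.44°C, giving -3.34°C.
From 2600 m to 3600 m (saturated): cools by 6 × 1 = 6°C, giving -9.34°C.
From 3600 m to 1200 m (dry descent): warms by 9.6 × 2.4 = 23.04°C, giving 13.7°C.

13.7°C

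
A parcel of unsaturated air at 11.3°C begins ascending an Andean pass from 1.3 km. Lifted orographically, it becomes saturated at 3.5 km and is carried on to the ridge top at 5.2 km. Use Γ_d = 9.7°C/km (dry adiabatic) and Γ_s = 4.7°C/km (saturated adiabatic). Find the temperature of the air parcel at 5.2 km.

1300–3500 m, dry: Δz = 2.2 km ⇒ ΔT = -21.34°C; T = -10.04°C
3500–5200 m, saturated: Δz = 1.7 km ⇒ ΔT = -7.99°C; T = -18.03°C

-18.03°C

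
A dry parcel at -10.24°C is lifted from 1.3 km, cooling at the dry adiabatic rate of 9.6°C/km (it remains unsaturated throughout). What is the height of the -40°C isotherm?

4.4 km

Height above start = (-10.24 − (-40)) / 9.6 = 3.1 km
Altitude = 1300 m + 3100 m = 4400 m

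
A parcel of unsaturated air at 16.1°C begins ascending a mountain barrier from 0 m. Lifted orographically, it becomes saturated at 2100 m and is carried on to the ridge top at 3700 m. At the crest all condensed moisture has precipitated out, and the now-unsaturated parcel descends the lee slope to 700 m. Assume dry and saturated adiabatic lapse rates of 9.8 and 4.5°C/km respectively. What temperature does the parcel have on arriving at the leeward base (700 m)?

17.72°C

0–2100 m, dry: Δz = 2.1 km ⇒ ΔT = -20.58°C; T = -4.48°C
2100–3700 m, saturated: Δz = 1.6 km ⇒ ΔT = -7.2°C; T = -11.68°C
3700–700 m, dry descent: Δz = 3 km ⇒ ΔT = +29.4°C; T = 17.72°C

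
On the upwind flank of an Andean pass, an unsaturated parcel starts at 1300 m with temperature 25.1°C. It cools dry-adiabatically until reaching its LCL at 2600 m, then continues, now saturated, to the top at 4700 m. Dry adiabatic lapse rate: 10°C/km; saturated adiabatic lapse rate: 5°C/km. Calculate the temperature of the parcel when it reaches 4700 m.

Dry to 2600 m: -10 × 1.3 km = -13°C, so T = 12.1°C.
Saturated to 4700 m: -5 × 2.1 km = -10.5°C, so T = 1.6°C.

1.6°C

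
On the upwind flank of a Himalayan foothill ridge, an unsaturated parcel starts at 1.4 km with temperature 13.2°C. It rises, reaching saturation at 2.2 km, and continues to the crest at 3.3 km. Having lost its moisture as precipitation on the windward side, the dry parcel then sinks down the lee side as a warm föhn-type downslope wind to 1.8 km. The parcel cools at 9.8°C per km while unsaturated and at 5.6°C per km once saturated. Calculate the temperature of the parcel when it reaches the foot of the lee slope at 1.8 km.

From 1400 m to 2200 m (dry): cools by 9.8 × 0.8 = 7.84°C, giving 5.36°C.
From 2200 m to 3300 m (saturated): cools by 5.6 × 1.1 = 6.16°C, giving -0.8°C.
From 3300 m to 1800 m (dry descent): warms by 9.8 × 1.5 = 14.7°C, giving 13.9°C.

13.9°C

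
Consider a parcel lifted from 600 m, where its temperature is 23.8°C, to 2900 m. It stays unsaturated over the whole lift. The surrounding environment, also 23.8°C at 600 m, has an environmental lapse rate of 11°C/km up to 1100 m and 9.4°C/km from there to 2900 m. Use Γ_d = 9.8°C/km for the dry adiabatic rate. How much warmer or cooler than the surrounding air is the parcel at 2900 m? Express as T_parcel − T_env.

-0.12°C (parcel cooler than environment)

Parcel:
  600–2900 m, dry: Δz = 2.3 km ⇒ ΔT = -22.54°C; T = 1.26°C
Environment:
  600–1100 m, environment, lower layer: Δz = 0.5 km ⇒ ΔT = -5.5°C; T = 18.3°C
  1100–2900 m, environment, upper layer: Δz = 1.8 km ⇒ ΔT = -16.92°C; T = 1.38°C
T_parcel − T_env = 1.26 − 1.38 = -0.12°C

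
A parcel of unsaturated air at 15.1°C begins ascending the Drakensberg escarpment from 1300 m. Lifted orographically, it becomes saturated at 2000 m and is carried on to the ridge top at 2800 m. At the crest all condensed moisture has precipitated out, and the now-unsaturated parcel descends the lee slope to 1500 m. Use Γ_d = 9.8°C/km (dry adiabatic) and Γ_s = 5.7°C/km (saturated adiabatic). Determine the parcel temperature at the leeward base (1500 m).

1300 → 2000 m (dry, 9.8°C/km): ΔT = -9.8 × 0.7 = -6.86°C → T = 8.24°C
2000 → 2800 m (saturated, 5.7°C/km): ΔT = -5.7 × 0.8 = -4.56°C → T = 3.68°C
2800 → 1500 m (dry descent, 9.8°C/km): ΔT = +9.8 × 1.3 = +12.74°C → T = 16.42°C

16.42°C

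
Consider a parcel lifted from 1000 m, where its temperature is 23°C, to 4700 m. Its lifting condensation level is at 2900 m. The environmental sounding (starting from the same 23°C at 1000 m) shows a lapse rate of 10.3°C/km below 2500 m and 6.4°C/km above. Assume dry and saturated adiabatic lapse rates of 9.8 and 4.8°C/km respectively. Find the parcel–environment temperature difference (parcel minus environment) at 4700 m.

+2.27°C (parcel warmer than environment)

Parcel:
  1000 → 2900 m (dry, 9.8°C/km): ΔT = -9.8 × 1.9 = -18.62°C → T = 4.38°C
  2900 → 4700 m (saturated, 4.8°C/km): ΔT = -4.8 × 1.8 = -8.64°C → T = -4.26°C
Environment:
  1000 → 2500 m (environment, lower layer, 10.3°C/km): ΔT = -10.3 × 1.5 = -15.45°C → T = 7.55°C
  2500 → 4700 m (environment, upper layer, 6.4°C/km): ΔT = -6.4 × 2.2 = -14.08°C → T = -6.53°C
T_parcel − T_env = -4.26 − (-6.53) = +2.27°C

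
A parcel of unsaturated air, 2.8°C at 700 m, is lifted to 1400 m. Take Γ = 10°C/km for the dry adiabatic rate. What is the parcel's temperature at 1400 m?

700–1400 m, dry adiabatic: Δz = 0.7 km ⇒ ΔT = -7°C; T = -4.2°C

-4.2°C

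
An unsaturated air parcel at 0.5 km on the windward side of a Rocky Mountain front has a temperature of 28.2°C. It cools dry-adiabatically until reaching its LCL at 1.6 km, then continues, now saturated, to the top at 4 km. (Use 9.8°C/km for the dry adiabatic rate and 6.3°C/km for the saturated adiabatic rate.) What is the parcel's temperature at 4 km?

2.3°C

500–1600 m, dry: Δz = 1.1 km ⇒ ΔT = -10.78°C; T = 17.42°C
1600–4000 m, saturated: Δz = 2.4 km ⇒ ΔT = -15.12°C; T = 2.3°C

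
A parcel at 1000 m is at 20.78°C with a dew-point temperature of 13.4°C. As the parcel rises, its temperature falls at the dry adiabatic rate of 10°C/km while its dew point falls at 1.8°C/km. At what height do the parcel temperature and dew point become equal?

1900 m

T and T_d converge at 10 − 1.8 = 8.2°C per km
Height above start = (20.78 − 13.4) / 8.2 = 0.9 km
LCL altitude = 1000 m + 900 m = 1900 m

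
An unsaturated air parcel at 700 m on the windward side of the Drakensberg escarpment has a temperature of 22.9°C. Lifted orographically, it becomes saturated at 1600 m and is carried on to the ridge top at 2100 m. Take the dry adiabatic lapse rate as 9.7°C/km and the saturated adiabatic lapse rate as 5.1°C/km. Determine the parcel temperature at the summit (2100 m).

From 700 m to 1600 m (dry): cools by 9.7 × 0.9 = 8.73°C, giving 14.17°C.
From 1600 m to 2100 m (saturated): cools by 5.1 × 0.5 = 2.55°C, giving 11.62°C.

11.62°C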